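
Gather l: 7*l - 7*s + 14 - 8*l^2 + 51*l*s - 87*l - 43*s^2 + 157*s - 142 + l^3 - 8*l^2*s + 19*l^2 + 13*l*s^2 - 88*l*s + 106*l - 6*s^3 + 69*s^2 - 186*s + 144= l^3 + l^2*(11 - 8*s) + l*(13*s^2 - 37*s + 26) - 6*s^3 + 26*s^2 - 36*s + 16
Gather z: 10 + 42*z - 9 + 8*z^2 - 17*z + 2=8*z^2 + 25*z + 3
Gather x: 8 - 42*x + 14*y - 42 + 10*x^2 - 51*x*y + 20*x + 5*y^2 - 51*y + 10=10*x^2 + x*(-51*y - 22) + 5*y^2 - 37*y - 24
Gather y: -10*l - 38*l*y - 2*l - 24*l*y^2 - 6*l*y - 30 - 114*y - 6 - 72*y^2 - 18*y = -12*l + y^2*(-24*l - 72) + y*(-44*l - 132) - 36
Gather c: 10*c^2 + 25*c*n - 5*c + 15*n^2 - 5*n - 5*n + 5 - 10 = 10*c^2 + c*(25*n - 5) + 15*n^2 - 10*n - 5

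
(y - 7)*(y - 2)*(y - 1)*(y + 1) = y^4 - 9*y^3 + 13*y^2 + 9*y - 14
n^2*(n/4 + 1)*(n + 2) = n^4/4 + 3*n^3/2 + 2*n^2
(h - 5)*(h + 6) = h^2 + h - 30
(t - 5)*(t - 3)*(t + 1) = t^3 - 7*t^2 + 7*t + 15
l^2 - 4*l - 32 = (l - 8)*(l + 4)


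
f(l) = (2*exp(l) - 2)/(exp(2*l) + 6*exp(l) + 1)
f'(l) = (2*exp(l) - 2)*(-2*exp(2*l) - 6*exp(l))/(exp(2*l) + 6*exp(l) + 1)^2 + 2*exp(l)/(exp(2*l) + 6*exp(l) + 1) = 2*(2*(1 - exp(l))*(exp(l) + 3) + exp(2*l) + 6*exp(l) + 1)*exp(l)/(exp(2*l) + 6*exp(l) + 1)^2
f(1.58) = 0.14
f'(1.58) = -0.02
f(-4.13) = -1.79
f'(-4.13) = 0.19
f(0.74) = 0.12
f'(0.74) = 0.09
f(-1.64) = -0.73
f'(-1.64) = 0.59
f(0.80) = 0.13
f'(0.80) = 0.08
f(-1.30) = -0.54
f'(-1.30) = 0.55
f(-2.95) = -1.44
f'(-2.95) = 0.43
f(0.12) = 0.03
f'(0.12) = 0.22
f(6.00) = 0.00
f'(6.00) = 0.00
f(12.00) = 0.00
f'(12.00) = 0.00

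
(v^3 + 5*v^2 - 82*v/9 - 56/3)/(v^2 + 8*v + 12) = (v^2 - v - 28/9)/(v + 2)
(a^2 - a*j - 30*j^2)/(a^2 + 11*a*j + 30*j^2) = (a - 6*j)/(a + 6*j)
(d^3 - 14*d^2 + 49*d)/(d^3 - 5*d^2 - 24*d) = (-d^2 + 14*d - 49)/(-d^2 + 5*d + 24)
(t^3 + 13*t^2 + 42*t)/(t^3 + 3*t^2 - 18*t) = (t + 7)/(t - 3)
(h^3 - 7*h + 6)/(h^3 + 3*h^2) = 1 - 3/h + 2/h^2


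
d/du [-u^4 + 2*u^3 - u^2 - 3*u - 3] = -4*u^3 + 6*u^2 - 2*u - 3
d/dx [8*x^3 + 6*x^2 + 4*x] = 24*x^2 + 12*x + 4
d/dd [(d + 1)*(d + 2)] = 2*d + 3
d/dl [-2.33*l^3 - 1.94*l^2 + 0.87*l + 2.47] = -6.99*l^2 - 3.88*l + 0.87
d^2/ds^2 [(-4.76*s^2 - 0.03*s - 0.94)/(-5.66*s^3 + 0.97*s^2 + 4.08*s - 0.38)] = (304.978912*s^6 + 5.76640799999984*s^5 + 1019.9037*s^4 - 262.13625*s^3 - 115.183788*s^2 + 10.2567*s + 33.455912)/(181.321496*s^9 - 93.223596*s^8 - 376.139262*s^7 + 170.008007*s^6 + 258.6216*s^5 - 100.019982*s^4 - 56.442072*s^3 + 18.556692*s^2 - 1.767456*s + 0.054872)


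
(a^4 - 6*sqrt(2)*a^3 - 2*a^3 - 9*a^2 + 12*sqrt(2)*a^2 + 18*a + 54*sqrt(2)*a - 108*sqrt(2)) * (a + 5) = a^5 - 6*sqrt(2)*a^4 + 3*a^4 - 18*sqrt(2)*a^3 - 19*a^3 - 27*a^2 + 114*sqrt(2)*a^2 + 90*a + 162*sqrt(2)*a - 540*sqrt(2)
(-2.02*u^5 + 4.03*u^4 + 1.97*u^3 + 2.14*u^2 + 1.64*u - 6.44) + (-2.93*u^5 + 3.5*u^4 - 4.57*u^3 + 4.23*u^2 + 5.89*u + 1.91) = -4.95*u^5 + 7.53*u^4 - 2.6*u^3 + 6.37*u^2 + 7.53*u - 4.53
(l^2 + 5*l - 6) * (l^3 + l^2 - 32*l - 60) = l^5 + 6*l^4 - 33*l^3 - 226*l^2 - 108*l + 360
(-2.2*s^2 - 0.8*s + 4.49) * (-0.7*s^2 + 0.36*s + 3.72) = 1.54*s^4 - 0.232*s^3 - 11.615*s^2 - 1.3596*s + 16.7028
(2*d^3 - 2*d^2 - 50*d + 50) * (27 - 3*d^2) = -6*d^5 + 6*d^4 + 204*d^3 - 204*d^2 - 1350*d + 1350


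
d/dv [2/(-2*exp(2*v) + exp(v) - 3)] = (8*exp(v) - 2)*exp(v)/(2*exp(2*v) - exp(v) + 3)^2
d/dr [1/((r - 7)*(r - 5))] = 2*(6 - r)/(r^4 - 24*r^3 + 214*r^2 - 840*r + 1225)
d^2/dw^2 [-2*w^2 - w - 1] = -4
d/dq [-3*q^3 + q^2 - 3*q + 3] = -9*q^2 + 2*q - 3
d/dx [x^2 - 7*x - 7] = 2*x - 7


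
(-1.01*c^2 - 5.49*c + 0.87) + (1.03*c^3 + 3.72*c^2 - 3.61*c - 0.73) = 1.03*c^3 + 2.71*c^2 - 9.1*c + 0.14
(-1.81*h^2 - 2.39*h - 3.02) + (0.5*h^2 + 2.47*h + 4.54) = -1.31*h^2 + 0.0800000000000001*h + 1.52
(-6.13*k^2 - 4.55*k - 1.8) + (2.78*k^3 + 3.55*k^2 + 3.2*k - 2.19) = 2.78*k^3 - 2.58*k^2 - 1.35*k - 3.99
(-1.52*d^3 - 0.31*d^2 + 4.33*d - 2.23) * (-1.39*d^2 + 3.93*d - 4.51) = 2.1128*d^5 - 5.5427*d^4 - 0.3818*d^3 + 21.5147*d^2 - 28.2922*d + 10.0573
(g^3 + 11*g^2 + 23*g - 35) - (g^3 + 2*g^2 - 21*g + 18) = 9*g^2 + 44*g - 53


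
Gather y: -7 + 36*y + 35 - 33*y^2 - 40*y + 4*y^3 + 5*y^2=4*y^3 - 28*y^2 - 4*y + 28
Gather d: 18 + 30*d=30*d + 18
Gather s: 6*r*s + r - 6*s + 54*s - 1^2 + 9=r + s*(6*r + 48) + 8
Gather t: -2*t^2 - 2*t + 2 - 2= -2*t^2 - 2*t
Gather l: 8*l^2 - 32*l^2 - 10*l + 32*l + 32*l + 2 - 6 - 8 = -24*l^2 + 54*l - 12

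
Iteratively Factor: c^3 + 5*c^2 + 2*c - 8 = (c + 4)*(c^2 + c - 2) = (c + 2)*(c + 4)*(c - 1)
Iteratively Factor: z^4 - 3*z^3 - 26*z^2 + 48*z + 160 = (z - 4)*(z^3 + z^2 - 22*z - 40) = (z - 4)*(z + 4)*(z^2 - 3*z - 10) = (z - 4)*(z + 2)*(z + 4)*(z - 5)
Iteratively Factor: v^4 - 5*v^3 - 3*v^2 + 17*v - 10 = (v + 2)*(v^3 - 7*v^2 + 11*v - 5) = (v - 1)*(v + 2)*(v^2 - 6*v + 5) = (v - 1)^2*(v + 2)*(v - 5)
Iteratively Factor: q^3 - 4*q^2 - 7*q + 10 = (q - 1)*(q^2 - 3*q - 10) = (q - 5)*(q - 1)*(q + 2)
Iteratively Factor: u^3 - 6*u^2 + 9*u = (u - 3)*(u^2 - 3*u) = u*(u - 3)*(u - 3)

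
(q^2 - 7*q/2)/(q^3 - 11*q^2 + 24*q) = (q - 7/2)/(q^2 - 11*q + 24)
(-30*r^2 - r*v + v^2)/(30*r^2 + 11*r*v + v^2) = (-6*r + v)/(6*r + v)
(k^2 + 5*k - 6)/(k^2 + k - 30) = (k - 1)/(k - 5)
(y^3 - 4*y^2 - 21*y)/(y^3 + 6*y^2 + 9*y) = (y - 7)/(y + 3)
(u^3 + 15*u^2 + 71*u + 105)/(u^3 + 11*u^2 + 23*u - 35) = (u + 3)/(u - 1)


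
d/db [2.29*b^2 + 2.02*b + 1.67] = 4.58*b + 2.02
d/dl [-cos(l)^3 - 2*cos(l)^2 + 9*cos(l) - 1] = (3*cos(l)^2 + 4*cos(l) - 9)*sin(l)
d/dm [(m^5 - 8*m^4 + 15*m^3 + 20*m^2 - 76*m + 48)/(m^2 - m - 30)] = (3*m^6 - 20*m^5 - 111*m^4 + 930*m^3 - 1294*m^2 - 1296*m + 2328)/(m^4 - 2*m^3 - 59*m^2 + 60*m + 900)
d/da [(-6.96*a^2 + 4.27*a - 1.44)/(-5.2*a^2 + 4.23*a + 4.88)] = (-7.2368*a^2 - 82.9056*a + 26.9288)/(27.04*a^4 - 43.992*a^3 - 32.8591*a^2 + 41.2848*a + 23.8144)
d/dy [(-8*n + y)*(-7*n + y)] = -15*n + 2*y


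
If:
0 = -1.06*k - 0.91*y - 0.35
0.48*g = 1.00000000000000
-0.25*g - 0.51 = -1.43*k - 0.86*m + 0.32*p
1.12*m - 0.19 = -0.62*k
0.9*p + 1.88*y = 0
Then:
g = 2.08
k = 6.51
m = -3.44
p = 16.66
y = -7.97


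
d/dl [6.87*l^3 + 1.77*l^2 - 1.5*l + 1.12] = 20.61*l^2 + 3.54*l - 1.5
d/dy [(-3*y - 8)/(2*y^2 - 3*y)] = 2*(3*y^2 + 16*y - 12)/(y^2*(4*y^2 - 12*y + 9))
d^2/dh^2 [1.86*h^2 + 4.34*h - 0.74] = 3.72000000000000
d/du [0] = 0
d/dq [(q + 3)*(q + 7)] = 2*q + 10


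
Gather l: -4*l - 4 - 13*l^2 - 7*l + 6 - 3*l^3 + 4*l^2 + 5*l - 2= -3*l^3 - 9*l^2 - 6*l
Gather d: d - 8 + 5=d - 3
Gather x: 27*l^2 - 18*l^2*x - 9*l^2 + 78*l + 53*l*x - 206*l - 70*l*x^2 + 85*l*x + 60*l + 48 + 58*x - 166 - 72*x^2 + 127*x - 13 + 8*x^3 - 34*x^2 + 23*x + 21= 18*l^2 - 68*l + 8*x^3 + x^2*(-70*l - 106) + x*(-18*l^2 + 138*l + 208) - 110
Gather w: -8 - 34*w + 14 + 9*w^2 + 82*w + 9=9*w^2 + 48*w + 15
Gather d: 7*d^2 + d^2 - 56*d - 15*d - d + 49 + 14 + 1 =8*d^2 - 72*d + 64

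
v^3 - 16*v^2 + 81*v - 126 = (v - 7)*(v - 6)*(v - 3)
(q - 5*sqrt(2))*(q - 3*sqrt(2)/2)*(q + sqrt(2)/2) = q^3 - 6*sqrt(2)*q^2 + 17*q/2 + 15*sqrt(2)/2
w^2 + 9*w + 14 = (w + 2)*(w + 7)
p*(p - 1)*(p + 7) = p^3 + 6*p^2 - 7*p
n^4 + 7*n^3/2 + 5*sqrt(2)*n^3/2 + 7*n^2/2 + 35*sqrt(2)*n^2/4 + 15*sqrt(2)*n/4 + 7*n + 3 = (n + 1/2)*(n + 3)*(n + sqrt(2)/2)*(n + 2*sqrt(2))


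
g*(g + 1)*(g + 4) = g^3 + 5*g^2 + 4*g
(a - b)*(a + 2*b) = a^2 + a*b - 2*b^2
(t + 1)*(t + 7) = t^2 + 8*t + 7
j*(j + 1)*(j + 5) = j^3 + 6*j^2 + 5*j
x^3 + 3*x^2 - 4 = (x - 1)*(x + 2)^2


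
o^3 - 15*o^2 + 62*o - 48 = (o - 8)*(o - 6)*(o - 1)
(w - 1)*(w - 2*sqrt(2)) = w^2 - 2*sqrt(2)*w - w + 2*sqrt(2)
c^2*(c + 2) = c^3 + 2*c^2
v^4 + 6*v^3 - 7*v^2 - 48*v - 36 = (v - 3)*(v + 1)*(v + 2)*(v + 6)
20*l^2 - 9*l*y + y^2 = (-5*l + y)*(-4*l + y)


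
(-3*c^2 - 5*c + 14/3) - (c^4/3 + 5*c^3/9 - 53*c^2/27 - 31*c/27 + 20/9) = -c^4/3 - 5*c^3/9 - 28*c^2/27 - 104*c/27 + 22/9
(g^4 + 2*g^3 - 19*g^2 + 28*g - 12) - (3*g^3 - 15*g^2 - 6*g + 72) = g^4 - g^3 - 4*g^2 + 34*g - 84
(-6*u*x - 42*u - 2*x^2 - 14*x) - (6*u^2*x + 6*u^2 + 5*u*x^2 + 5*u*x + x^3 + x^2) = -6*u^2*x - 6*u^2 - 5*u*x^2 - 11*u*x - 42*u - x^3 - 3*x^2 - 14*x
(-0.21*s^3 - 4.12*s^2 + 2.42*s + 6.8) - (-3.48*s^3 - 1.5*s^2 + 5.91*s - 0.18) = 3.27*s^3 - 2.62*s^2 - 3.49*s + 6.98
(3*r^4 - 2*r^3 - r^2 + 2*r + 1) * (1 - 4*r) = -12*r^5 + 11*r^4 + 2*r^3 - 9*r^2 - 2*r + 1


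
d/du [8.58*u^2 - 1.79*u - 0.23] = 17.16*u - 1.79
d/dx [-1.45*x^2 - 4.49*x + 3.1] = -2.9*x - 4.49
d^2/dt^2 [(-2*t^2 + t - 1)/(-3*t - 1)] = 28/(27*t^3 + 27*t^2 + 9*t + 1)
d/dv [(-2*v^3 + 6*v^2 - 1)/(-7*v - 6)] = (28*v^3 - 6*v^2 - 72*v - 7)/(49*v^2 + 84*v + 36)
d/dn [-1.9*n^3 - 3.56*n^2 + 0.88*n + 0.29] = -5.7*n^2 - 7.12*n + 0.88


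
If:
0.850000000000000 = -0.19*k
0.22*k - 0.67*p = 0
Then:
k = -4.47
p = -1.47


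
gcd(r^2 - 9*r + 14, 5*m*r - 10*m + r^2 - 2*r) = r - 2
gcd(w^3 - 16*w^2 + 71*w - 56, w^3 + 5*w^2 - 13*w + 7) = w - 1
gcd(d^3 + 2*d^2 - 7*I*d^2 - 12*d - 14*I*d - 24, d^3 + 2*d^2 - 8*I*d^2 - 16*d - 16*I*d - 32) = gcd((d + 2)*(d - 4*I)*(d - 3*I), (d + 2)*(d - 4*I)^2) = d^2 + d*(2 - 4*I) - 8*I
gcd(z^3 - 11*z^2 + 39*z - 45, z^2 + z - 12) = z - 3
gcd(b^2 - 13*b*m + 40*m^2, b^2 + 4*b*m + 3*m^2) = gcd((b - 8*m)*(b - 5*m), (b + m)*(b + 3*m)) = 1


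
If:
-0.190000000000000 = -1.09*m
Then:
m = 0.17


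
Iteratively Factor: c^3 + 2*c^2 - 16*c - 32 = (c + 2)*(c^2 - 16) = (c - 4)*(c + 2)*(c + 4)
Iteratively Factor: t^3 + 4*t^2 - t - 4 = (t + 4)*(t^2 - 1) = (t + 1)*(t + 4)*(t - 1)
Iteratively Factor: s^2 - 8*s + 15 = (s - 5)*(s - 3)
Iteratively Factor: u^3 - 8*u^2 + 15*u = (u - 5)*(u^2 - 3*u) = (u - 5)*(u - 3)*(u)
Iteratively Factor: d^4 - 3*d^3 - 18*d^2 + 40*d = (d + 4)*(d^3 - 7*d^2 + 10*d) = (d - 5)*(d + 4)*(d^2 - 2*d) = d*(d - 5)*(d + 4)*(d - 2)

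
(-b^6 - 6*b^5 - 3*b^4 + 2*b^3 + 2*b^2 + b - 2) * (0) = 0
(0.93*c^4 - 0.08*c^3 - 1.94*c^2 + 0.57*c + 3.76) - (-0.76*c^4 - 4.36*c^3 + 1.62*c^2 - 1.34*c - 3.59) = 1.69*c^4 + 4.28*c^3 - 3.56*c^2 + 1.91*c + 7.35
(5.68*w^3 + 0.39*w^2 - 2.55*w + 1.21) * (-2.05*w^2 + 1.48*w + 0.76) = -11.644*w^5 + 7.6069*w^4 + 10.1215*w^3 - 5.9581*w^2 - 0.1472*w + 0.9196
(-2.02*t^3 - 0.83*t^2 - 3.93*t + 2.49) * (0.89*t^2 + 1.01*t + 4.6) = -1.7978*t^5 - 2.7789*t^4 - 13.628*t^3 - 5.5712*t^2 - 15.5631*t + 11.454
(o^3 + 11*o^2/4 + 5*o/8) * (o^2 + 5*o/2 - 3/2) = o^5 + 21*o^4/4 + 6*o^3 - 41*o^2/16 - 15*o/16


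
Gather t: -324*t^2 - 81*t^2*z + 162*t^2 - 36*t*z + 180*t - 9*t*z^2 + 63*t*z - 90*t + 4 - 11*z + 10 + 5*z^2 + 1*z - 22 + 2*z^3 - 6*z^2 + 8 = t^2*(-81*z - 162) + t*(-9*z^2 + 27*z + 90) + 2*z^3 - z^2 - 10*z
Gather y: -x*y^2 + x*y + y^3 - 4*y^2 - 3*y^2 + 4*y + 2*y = y^3 + y^2*(-x - 7) + y*(x + 6)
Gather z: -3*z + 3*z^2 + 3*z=3*z^2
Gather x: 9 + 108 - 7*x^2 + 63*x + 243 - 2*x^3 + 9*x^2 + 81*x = -2*x^3 + 2*x^2 + 144*x + 360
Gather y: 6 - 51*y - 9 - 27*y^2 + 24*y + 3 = -27*y^2 - 27*y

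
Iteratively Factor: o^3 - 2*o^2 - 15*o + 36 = (o - 3)*(o^2 + o - 12) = (o - 3)*(o + 4)*(o - 3)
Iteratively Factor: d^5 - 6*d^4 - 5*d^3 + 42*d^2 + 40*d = (d - 4)*(d^4 - 2*d^3 - 13*d^2 - 10*d) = (d - 5)*(d - 4)*(d^3 + 3*d^2 + 2*d) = (d - 5)*(d - 4)*(d + 1)*(d^2 + 2*d) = d*(d - 5)*(d - 4)*(d + 1)*(d + 2)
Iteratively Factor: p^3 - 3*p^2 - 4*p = (p - 4)*(p^2 + p) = (p - 4)*(p + 1)*(p)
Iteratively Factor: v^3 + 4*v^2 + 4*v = (v + 2)*(v^2 + 2*v) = (v + 2)^2*(v)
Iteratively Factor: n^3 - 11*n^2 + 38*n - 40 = (n - 4)*(n^2 - 7*n + 10) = (n - 4)*(n - 2)*(n - 5)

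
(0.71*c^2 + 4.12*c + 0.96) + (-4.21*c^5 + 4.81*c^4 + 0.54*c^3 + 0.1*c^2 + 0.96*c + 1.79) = -4.21*c^5 + 4.81*c^4 + 0.54*c^3 + 0.81*c^2 + 5.08*c + 2.75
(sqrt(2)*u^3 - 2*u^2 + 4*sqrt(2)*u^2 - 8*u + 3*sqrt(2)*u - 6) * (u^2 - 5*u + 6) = sqrt(2)*u^5 - 2*u^4 - sqrt(2)*u^4 - 11*sqrt(2)*u^3 + 2*u^3 + 9*sqrt(2)*u^2 + 22*u^2 - 18*u + 18*sqrt(2)*u - 36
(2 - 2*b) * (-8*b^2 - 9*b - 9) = 16*b^3 + 2*b^2 - 18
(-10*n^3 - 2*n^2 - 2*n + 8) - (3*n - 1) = -10*n^3 - 2*n^2 - 5*n + 9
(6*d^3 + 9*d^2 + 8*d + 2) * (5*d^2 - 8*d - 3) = 30*d^5 - 3*d^4 - 50*d^3 - 81*d^2 - 40*d - 6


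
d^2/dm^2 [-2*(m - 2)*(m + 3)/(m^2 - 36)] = 4*(-m^3 - 90*m^2 - 108*m - 1080)/(m^6 - 108*m^4 + 3888*m^2 - 46656)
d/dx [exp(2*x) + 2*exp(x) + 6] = 2*(exp(x) + 1)*exp(x)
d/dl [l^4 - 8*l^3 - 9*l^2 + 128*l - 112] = 4*l^3 - 24*l^2 - 18*l + 128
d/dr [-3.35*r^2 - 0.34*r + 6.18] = -6.7*r - 0.34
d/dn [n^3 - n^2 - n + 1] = 3*n^2 - 2*n - 1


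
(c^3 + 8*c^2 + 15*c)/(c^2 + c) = (c^2 + 8*c + 15)/(c + 1)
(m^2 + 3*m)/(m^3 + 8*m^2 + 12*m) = (m + 3)/(m^2 + 8*m + 12)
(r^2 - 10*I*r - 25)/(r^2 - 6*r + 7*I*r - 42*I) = (r^2 - 10*I*r - 25)/(r^2 + r*(-6 + 7*I) - 42*I)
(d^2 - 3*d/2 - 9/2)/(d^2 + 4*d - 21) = (d + 3/2)/(d + 7)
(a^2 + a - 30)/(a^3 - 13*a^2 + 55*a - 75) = (a + 6)/(a^2 - 8*a + 15)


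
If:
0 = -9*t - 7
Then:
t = -7/9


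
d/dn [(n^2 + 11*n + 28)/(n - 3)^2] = (-17*n - 89)/(n^3 - 9*n^2 + 27*n - 27)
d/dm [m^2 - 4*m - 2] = 2*m - 4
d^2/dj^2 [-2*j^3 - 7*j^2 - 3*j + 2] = -12*j - 14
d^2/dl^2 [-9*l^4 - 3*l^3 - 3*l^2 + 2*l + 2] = -108*l^2 - 18*l - 6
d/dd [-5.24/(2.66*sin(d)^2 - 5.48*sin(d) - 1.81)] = (27.8768*sin(d) - 28.7152)*cos(d)/(-2.66*sin(d)^2 + 5.48*sin(d) + 1.81)^2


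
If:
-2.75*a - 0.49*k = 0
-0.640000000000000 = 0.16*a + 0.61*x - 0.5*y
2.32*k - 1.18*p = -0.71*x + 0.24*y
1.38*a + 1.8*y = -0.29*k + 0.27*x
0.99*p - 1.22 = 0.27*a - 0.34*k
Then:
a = -0.14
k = 0.80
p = 0.92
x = -1.17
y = -0.20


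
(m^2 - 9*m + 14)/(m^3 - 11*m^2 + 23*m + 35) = (m - 2)/(m^2 - 4*m - 5)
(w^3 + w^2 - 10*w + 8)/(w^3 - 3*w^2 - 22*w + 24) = (w - 2)/(w - 6)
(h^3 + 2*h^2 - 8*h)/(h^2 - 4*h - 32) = h*(h - 2)/(h - 8)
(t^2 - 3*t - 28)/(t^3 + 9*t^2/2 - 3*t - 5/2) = 2*(t^2 - 3*t - 28)/(2*t^3 + 9*t^2 - 6*t - 5)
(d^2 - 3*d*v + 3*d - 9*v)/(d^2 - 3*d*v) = (d + 3)/d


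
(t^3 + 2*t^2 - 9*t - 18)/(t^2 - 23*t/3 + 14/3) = 3*(t^3 + 2*t^2 - 9*t - 18)/(3*t^2 - 23*t + 14)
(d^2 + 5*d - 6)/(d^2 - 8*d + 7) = (d + 6)/(d - 7)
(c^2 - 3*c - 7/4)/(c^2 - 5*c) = (c^2 - 3*c - 7/4)/(c*(c - 5))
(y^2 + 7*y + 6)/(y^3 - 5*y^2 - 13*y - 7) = (y + 6)/(y^2 - 6*y - 7)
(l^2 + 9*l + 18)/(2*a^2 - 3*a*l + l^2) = (l^2 + 9*l + 18)/(2*a^2 - 3*a*l + l^2)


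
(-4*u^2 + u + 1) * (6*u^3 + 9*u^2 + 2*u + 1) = -24*u^5 - 30*u^4 + 7*u^3 + 7*u^2 + 3*u + 1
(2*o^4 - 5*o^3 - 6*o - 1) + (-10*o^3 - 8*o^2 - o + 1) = 2*o^4 - 15*o^3 - 8*o^2 - 7*o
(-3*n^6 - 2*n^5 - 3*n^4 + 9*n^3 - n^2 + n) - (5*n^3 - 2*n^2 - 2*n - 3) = -3*n^6 - 2*n^5 - 3*n^4 + 4*n^3 + n^2 + 3*n + 3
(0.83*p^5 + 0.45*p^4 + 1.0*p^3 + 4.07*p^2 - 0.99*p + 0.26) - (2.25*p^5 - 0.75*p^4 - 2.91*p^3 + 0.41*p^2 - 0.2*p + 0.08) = -1.42*p^5 + 1.2*p^4 + 3.91*p^3 + 3.66*p^2 - 0.79*p + 0.18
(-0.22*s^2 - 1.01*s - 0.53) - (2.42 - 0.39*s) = -0.22*s^2 - 0.62*s - 2.95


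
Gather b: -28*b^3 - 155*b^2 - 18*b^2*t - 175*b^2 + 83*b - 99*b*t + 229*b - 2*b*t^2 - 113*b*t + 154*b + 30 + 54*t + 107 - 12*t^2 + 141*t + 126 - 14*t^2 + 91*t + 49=-28*b^3 + b^2*(-18*t - 330) + b*(-2*t^2 - 212*t + 466) - 26*t^2 + 286*t + 312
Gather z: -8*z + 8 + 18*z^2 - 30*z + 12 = 18*z^2 - 38*z + 20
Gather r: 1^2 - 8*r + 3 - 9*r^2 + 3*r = -9*r^2 - 5*r + 4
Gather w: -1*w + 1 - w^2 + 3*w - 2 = -w^2 + 2*w - 1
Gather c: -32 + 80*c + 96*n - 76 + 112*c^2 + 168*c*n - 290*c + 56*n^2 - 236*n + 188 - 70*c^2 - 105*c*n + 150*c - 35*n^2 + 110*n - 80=42*c^2 + c*(63*n - 60) + 21*n^2 - 30*n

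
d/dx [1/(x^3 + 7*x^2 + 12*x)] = (-3*x^2 - 14*x - 12)/(x^2*(x^2 + 7*x + 12)^2)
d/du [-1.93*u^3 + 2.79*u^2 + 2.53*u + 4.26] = -5.79*u^2 + 5.58*u + 2.53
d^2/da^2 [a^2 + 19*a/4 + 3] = 2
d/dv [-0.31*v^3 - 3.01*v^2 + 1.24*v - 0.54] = -0.93*v^2 - 6.02*v + 1.24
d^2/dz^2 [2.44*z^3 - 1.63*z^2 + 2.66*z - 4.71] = 14.64*z - 3.26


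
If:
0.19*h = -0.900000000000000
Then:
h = -4.74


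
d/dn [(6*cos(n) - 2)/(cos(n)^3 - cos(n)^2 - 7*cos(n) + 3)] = 4*(3*cos(n)^3 - 3*cos(n)^2 + cos(n) - 1)*sin(n)/((-sin(n)^2 + 2*cos(n))^2*(cos(n) - 3)^2)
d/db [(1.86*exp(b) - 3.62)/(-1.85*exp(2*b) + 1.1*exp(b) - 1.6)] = (3.441*exp(2*b) - 13.394*exp(b) + 1.006)*exp(b)/(3.4225*exp(4*b) - 4.07*exp(3*b) + 7.13*exp(2*b) - 3.52*exp(b) + 2.56)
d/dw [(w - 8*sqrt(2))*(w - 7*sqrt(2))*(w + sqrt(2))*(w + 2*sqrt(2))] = 4*w^3 - 36*sqrt(2)*w^2 + 52*w + 276*sqrt(2)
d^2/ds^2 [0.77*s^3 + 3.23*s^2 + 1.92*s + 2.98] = 4.62*s + 6.46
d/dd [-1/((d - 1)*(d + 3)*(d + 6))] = ((d - 1)*(d + 3) + (d - 1)*(d + 6) + (d + 3)*(d + 6))/((d - 1)^2*(d + 3)^2*(d + 6)^2)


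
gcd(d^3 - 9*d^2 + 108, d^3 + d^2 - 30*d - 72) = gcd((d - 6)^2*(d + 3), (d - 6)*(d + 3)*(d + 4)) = d^2 - 3*d - 18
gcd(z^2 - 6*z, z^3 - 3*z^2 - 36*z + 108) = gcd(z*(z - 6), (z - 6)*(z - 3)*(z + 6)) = z - 6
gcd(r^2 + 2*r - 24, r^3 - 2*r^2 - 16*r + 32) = r - 4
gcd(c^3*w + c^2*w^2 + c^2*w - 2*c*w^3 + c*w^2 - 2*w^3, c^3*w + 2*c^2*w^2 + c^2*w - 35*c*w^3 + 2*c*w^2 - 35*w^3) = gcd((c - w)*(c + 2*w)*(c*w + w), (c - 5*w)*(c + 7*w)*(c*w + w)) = c*w + w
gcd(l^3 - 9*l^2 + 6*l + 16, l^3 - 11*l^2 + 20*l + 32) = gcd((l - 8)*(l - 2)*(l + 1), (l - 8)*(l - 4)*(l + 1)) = l^2 - 7*l - 8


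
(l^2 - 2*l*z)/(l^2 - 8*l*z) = (l - 2*z)/(l - 8*z)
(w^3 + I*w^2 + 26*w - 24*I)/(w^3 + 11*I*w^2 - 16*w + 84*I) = (w^2 - 5*I*w - 4)/(w^2 + 5*I*w + 14)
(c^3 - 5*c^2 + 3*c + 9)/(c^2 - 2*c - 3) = c - 3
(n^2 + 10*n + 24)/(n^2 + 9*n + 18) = (n + 4)/(n + 3)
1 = 1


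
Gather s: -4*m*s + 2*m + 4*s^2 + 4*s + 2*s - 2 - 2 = 2*m + 4*s^2 + s*(6 - 4*m) - 4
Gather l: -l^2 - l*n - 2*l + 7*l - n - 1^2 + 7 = -l^2 + l*(5 - n) - n + 6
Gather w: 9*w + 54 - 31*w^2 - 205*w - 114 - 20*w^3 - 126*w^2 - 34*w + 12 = -20*w^3 - 157*w^2 - 230*w - 48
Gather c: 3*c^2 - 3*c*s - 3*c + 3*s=3*c^2 + c*(-3*s - 3) + 3*s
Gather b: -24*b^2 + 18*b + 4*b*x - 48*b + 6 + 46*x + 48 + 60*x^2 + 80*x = -24*b^2 + b*(4*x - 30) + 60*x^2 + 126*x + 54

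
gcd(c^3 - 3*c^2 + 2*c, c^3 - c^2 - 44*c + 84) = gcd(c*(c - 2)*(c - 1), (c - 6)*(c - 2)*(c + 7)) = c - 2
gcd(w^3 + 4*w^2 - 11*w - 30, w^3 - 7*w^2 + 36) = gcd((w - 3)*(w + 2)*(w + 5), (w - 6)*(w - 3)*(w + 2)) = w^2 - w - 6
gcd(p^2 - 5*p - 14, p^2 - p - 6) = p + 2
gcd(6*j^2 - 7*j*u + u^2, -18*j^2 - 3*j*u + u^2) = -6*j + u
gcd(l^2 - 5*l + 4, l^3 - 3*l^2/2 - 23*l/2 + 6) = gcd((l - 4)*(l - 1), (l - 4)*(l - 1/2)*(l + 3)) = l - 4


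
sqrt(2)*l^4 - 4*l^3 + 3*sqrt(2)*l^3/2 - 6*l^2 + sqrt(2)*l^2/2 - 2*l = l*(l + 1/2)*(l - 2*sqrt(2))*(sqrt(2)*l + sqrt(2))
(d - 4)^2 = d^2 - 8*d + 16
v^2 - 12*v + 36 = (v - 6)^2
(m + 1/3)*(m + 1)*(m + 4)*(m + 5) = m^4 + 31*m^3/3 + 97*m^2/3 + 89*m/3 + 20/3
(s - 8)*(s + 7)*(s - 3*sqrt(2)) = s^3 - 3*sqrt(2)*s^2 - s^2 - 56*s + 3*sqrt(2)*s + 168*sqrt(2)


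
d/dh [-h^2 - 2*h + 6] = -2*h - 2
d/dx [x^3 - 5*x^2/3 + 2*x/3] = 3*x^2 - 10*x/3 + 2/3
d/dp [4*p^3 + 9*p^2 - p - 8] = 12*p^2 + 18*p - 1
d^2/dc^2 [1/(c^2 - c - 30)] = 2*(c^2 - c - (2*c - 1)^2 - 30)/(-c^2 + c + 30)^3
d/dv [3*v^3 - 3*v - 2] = 9*v^2 - 3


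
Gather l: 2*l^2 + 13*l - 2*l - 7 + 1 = 2*l^2 + 11*l - 6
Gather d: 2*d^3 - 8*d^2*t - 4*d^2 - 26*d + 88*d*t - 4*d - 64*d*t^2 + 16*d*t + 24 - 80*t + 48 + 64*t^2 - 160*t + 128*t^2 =2*d^3 + d^2*(-8*t - 4) + d*(-64*t^2 + 104*t - 30) + 192*t^2 - 240*t + 72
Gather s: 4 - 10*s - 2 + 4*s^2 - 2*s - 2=4*s^2 - 12*s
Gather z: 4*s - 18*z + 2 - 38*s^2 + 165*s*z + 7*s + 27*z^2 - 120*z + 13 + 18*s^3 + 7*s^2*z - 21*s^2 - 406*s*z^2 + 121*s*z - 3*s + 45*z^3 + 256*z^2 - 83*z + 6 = 18*s^3 - 59*s^2 + 8*s + 45*z^3 + z^2*(283 - 406*s) + z*(7*s^2 + 286*s - 221) + 21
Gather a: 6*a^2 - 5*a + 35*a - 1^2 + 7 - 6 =6*a^2 + 30*a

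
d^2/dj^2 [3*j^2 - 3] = 6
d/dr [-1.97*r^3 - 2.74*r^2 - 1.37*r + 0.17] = -5.91*r^2 - 5.48*r - 1.37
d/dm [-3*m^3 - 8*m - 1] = -9*m^2 - 8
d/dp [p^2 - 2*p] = 2*p - 2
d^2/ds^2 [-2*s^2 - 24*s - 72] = -4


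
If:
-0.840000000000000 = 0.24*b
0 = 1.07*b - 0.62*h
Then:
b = -3.50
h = -6.04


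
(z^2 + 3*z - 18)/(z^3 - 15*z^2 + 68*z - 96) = (z + 6)/(z^2 - 12*z + 32)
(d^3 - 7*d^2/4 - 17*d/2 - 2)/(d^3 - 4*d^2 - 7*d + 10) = (d^2 - 15*d/4 - 1)/(d^2 - 6*d + 5)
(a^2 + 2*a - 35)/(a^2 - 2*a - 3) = (-a^2 - 2*a + 35)/(-a^2 + 2*a + 3)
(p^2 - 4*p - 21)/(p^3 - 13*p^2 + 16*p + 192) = (p - 7)/(p^2 - 16*p + 64)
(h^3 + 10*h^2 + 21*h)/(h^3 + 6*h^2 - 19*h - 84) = h/(h - 4)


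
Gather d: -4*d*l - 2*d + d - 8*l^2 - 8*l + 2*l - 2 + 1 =d*(-4*l - 1) - 8*l^2 - 6*l - 1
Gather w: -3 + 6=3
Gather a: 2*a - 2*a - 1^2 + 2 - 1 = 0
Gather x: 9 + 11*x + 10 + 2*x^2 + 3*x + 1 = 2*x^2 + 14*x + 20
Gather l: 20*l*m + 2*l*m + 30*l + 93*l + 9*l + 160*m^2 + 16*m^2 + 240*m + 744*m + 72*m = l*(22*m + 132) + 176*m^2 + 1056*m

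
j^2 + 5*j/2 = j*(j + 5/2)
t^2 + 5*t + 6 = (t + 2)*(t + 3)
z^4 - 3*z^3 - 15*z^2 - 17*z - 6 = (z - 6)*(z + 1)^3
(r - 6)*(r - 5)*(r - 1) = r^3 - 12*r^2 + 41*r - 30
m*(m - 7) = m^2 - 7*m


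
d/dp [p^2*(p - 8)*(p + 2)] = 2*p*(2*p^2 - 9*p - 16)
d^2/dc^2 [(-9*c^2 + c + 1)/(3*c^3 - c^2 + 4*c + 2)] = 2*(-81*c^6 + 27*c^5 + 369*c^4 + 307*c^3 - 51*c^2 - 24*c - 26)/(27*c^9 - 27*c^8 + 117*c^7 - 19*c^6 + 120*c^5 + 102*c^4 + 52*c^3 + 84*c^2 + 48*c + 8)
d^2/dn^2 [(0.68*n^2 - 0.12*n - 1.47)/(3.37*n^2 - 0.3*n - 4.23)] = (-7.105427357601e-15*n^4 - 1.350696*n^3 - 42.00705*n^2 - 1.346652*n - 17.53569)/(38.272753*n^6 - 10.22121*n^5 - 143.209161*n^4 + 25.63218*n^3 + 179.755119*n^2 - 16.10361*n - 75.686967)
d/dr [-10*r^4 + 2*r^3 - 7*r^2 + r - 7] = -40*r^3 + 6*r^2 - 14*r + 1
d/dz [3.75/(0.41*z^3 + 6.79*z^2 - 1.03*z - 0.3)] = (-4.6125*z^2 - 50.925*z + 3.8625)/(0.41*z^3 + 6.79*z^2 - 1.03*z - 0.3)^2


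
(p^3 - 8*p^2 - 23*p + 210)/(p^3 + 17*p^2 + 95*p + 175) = (p^2 - 13*p + 42)/(p^2 + 12*p + 35)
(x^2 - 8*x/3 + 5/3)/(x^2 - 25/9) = 3*(x - 1)/(3*x + 5)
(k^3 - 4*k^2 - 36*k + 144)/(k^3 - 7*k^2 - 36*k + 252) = (k - 4)/(k - 7)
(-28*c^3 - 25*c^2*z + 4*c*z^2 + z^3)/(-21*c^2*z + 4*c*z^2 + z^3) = (-4*c^2 - 3*c*z + z^2)/(z*(-3*c + z))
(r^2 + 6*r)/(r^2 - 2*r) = (r + 6)/(r - 2)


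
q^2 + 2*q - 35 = (q - 5)*(q + 7)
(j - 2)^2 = j^2 - 4*j + 4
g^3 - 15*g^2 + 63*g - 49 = (g - 7)^2*(g - 1)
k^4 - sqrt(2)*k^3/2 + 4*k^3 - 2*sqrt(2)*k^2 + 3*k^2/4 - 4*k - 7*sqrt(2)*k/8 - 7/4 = (k + 1/2)*(k + 7/2)*(k - sqrt(2))*(k + sqrt(2)/2)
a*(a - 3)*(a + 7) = a^3 + 4*a^2 - 21*a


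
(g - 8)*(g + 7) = g^2 - g - 56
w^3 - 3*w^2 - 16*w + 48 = (w - 4)*(w - 3)*(w + 4)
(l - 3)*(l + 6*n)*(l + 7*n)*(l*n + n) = l^4*n + 13*l^3*n^2 - 2*l^3*n + 42*l^2*n^3 - 26*l^2*n^2 - 3*l^2*n - 84*l*n^3 - 39*l*n^2 - 126*n^3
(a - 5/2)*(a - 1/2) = a^2 - 3*a + 5/4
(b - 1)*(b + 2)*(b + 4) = b^3 + 5*b^2 + 2*b - 8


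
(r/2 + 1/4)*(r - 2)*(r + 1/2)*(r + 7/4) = r^4/2 + 3*r^3/8 - 7*r^2/4 - 57*r/32 - 7/16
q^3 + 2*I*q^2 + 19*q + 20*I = (q - 4*I)*(q + I)*(q + 5*I)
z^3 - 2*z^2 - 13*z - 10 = (z - 5)*(z + 1)*(z + 2)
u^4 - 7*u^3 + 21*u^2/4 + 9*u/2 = u*(u - 6)*(u - 3/2)*(u + 1/2)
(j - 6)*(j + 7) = j^2 + j - 42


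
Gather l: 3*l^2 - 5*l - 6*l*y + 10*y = 3*l^2 + l*(-6*y - 5) + 10*y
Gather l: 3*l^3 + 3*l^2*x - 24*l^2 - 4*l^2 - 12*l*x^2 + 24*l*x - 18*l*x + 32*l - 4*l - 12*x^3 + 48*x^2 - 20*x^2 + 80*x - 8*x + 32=3*l^3 + l^2*(3*x - 28) + l*(-12*x^2 + 6*x + 28) - 12*x^3 + 28*x^2 + 72*x + 32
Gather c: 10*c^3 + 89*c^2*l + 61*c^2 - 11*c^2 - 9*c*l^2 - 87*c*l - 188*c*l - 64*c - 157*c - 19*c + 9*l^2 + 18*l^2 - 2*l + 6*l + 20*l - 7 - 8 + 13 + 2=10*c^3 + c^2*(89*l + 50) + c*(-9*l^2 - 275*l - 240) + 27*l^2 + 24*l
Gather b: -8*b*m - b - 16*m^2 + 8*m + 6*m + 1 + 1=b*(-8*m - 1) - 16*m^2 + 14*m + 2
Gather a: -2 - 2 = -4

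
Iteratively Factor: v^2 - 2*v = (v - 2)*(v)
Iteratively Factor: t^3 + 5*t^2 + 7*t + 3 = (t + 3)*(t^2 + 2*t + 1) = (t + 1)*(t + 3)*(t + 1)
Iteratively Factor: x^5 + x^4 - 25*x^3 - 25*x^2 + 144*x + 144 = (x + 3)*(x^4 - 2*x^3 - 19*x^2 + 32*x + 48) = (x + 3)*(x + 4)*(x^3 - 6*x^2 + 5*x + 12) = (x - 4)*(x + 3)*(x + 4)*(x^2 - 2*x - 3) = (x - 4)*(x + 1)*(x + 3)*(x + 4)*(x - 3)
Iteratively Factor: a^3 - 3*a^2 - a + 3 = (a + 1)*(a^2 - 4*a + 3) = (a - 1)*(a + 1)*(a - 3)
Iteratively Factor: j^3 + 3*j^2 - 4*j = (j - 1)*(j^2 + 4*j) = (j - 1)*(j + 4)*(j)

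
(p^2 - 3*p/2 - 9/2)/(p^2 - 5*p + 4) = (2*p^2 - 3*p - 9)/(2*(p^2 - 5*p + 4))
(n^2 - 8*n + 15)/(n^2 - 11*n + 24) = (n - 5)/(n - 8)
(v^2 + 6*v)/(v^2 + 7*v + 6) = v/(v + 1)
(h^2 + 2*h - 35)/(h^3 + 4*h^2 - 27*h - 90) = (h + 7)/(h^2 + 9*h + 18)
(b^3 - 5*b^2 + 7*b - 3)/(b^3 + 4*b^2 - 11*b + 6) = (b - 3)/(b + 6)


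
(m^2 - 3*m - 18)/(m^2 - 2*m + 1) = (m^2 - 3*m - 18)/(m^2 - 2*m + 1)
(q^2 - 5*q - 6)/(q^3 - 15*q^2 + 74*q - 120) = (q + 1)/(q^2 - 9*q + 20)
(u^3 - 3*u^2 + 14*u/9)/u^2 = u - 3 + 14/(9*u)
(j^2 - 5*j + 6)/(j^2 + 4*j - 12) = (j - 3)/(j + 6)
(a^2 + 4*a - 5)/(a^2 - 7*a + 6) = (a + 5)/(a - 6)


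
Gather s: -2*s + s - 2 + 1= -s - 1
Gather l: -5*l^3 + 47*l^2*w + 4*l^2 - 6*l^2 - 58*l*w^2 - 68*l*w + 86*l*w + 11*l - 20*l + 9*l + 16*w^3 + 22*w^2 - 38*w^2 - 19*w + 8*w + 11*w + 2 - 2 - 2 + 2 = -5*l^3 + l^2*(47*w - 2) + l*(-58*w^2 + 18*w) + 16*w^3 - 16*w^2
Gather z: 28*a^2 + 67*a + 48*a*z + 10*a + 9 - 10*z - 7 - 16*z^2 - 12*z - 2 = 28*a^2 + 77*a - 16*z^2 + z*(48*a - 22)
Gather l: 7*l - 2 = 7*l - 2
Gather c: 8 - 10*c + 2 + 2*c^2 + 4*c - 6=2*c^2 - 6*c + 4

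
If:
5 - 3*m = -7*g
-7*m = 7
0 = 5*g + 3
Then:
No Solution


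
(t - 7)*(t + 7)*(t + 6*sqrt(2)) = t^3 + 6*sqrt(2)*t^2 - 49*t - 294*sqrt(2)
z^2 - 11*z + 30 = (z - 6)*(z - 5)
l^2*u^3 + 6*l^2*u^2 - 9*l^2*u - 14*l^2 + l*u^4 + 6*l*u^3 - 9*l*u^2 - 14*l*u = (l + u)*(u - 2)*(u + 7)*(l*u + l)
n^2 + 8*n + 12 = (n + 2)*(n + 6)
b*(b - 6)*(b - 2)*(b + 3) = b^4 - 5*b^3 - 12*b^2 + 36*b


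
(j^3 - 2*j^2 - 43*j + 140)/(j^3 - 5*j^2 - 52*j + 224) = (j - 5)/(j - 8)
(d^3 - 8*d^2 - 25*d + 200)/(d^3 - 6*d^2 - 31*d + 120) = (d - 5)/(d - 3)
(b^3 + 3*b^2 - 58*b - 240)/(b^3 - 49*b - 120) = (b + 6)/(b + 3)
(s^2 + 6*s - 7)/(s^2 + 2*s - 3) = (s + 7)/(s + 3)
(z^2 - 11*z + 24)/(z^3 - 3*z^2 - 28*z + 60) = (z^2 - 11*z + 24)/(z^3 - 3*z^2 - 28*z + 60)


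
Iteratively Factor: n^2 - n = (n)*(n - 1)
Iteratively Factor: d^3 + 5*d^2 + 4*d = (d + 1)*(d^2 + 4*d) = (d + 1)*(d + 4)*(d)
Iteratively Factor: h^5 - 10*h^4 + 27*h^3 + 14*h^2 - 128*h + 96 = (h - 1)*(h^4 - 9*h^3 + 18*h^2 + 32*h - 96) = (h - 4)*(h - 1)*(h^3 - 5*h^2 - 2*h + 24) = (h - 4)*(h - 1)*(h + 2)*(h^2 - 7*h + 12) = (h - 4)^2*(h - 1)*(h + 2)*(h - 3)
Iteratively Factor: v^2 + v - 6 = (v - 2)*(v + 3)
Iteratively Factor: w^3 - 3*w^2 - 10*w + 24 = (w - 4)*(w^2 + w - 6) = (w - 4)*(w + 3)*(w - 2)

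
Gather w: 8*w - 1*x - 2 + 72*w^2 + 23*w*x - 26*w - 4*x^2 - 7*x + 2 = 72*w^2 + w*(23*x - 18) - 4*x^2 - 8*x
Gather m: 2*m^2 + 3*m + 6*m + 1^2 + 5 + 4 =2*m^2 + 9*m + 10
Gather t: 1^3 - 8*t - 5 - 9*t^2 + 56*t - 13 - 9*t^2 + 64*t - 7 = -18*t^2 + 112*t - 24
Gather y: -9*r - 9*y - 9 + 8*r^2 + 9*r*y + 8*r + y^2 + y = 8*r^2 - r + y^2 + y*(9*r - 8) - 9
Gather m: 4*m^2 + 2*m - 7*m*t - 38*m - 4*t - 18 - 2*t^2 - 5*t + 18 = 4*m^2 + m*(-7*t - 36) - 2*t^2 - 9*t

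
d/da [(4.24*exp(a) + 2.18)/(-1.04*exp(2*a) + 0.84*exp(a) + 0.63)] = (4.4096*exp(2*a) + 4.5344*exp(a) + 0.84)*exp(a)/(1.0816*exp(4*a) - 1.7472*exp(3*a) - 0.6048*exp(2*a) + 1.0584*exp(a) + 0.3969)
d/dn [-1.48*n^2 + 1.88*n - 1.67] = 1.88 - 2.96*n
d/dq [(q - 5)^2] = 2*q - 10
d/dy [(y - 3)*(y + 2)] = 2*y - 1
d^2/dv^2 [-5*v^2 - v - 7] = -10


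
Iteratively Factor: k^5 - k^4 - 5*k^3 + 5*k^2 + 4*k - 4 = (k + 2)*(k^4 - 3*k^3 + k^2 + 3*k - 2) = (k - 1)*(k + 2)*(k^3 - 2*k^2 - k + 2) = (k - 1)^2*(k + 2)*(k^2 - k - 2) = (k - 2)*(k - 1)^2*(k + 2)*(k + 1)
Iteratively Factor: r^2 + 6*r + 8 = (r + 4)*(r + 2)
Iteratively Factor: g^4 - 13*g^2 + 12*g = (g - 3)*(g^3 + 3*g^2 - 4*g) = (g - 3)*(g + 4)*(g^2 - g) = (g - 3)*(g - 1)*(g + 4)*(g)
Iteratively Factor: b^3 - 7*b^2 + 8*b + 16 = (b + 1)*(b^2 - 8*b + 16) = (b - 4)*(b + 1)*(b - 4)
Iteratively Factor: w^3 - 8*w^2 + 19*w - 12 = (w - 1)*(w^2 - 7*w + 12) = (w - 4)*(w - 1)*(w - 3)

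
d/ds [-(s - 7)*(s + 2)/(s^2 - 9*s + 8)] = 2*(2*s^2 - 22*s + 83)/(s^4 - 18*s^3 + 97*s^2 - 144*s + 64)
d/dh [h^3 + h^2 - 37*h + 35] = 3*h^2 + 2*h - 37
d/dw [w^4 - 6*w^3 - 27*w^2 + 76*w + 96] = 4*w^3 - 18*w^2 - 54*w + 76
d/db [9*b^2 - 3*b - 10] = 18*b - 3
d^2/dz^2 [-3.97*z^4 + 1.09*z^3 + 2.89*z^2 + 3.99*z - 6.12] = -47.64*z^2 + 6.54*z + 5.78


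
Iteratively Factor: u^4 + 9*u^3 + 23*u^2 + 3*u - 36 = (u + 3)*(u^3 + 6*u^2 + 5*u - 12) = (u - 1)*(u + 3)*(u^2 + 7*u + 12) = (u - 1)*(u + 3)^2*(u + 4)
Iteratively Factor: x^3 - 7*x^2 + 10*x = (x)*(x^2 - 7*x + 10) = x*(x - 5)*(x - 2)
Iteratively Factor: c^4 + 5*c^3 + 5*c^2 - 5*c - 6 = (c + 1)*(c^3 + 4*c^2 + c - 6) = (c + 1)*(c + 2)*(c^2 + 2*c - 3) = (c + 1)*(c + 2)*(c + 3)*(c - 1)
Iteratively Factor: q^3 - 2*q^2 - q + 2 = (q + 1)*(q^2 - 3*q + 2) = (q - 1)*(q + 1)*(q - 2)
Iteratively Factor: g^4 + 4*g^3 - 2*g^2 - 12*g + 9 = (g - 1)*(g^3 + 5*g^2 + 3*g - 9) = (g - 1)^2*(g^2 + 6*g + 9) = (g - 1)^2*(g + 3)*(g + 3)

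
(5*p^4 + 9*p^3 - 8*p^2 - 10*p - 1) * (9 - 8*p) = -40*p^5 - 27*p^4 + 145*p^3 + 8*p^2 - 82*p - 9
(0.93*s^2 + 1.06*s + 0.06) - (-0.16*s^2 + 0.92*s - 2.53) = 1.09*s^2 + 0.14*s + 2.59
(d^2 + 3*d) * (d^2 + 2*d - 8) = d^4 + 5*d^3 - 2*d^2 - 24*d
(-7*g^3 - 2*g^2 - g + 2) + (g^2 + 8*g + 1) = -7*g^3 - g^2 + 7*g + 3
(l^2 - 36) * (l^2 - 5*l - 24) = l^4 - 5*l^3 - 60*l^2 + 180*l + 864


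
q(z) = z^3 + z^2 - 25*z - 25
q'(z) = 3*z^2 + 2*z - 25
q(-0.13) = -21.74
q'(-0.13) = -25.21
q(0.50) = -37.12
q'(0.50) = -23.25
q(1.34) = -54.30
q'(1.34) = -16.93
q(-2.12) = 22.97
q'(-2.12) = -15.76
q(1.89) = -61.93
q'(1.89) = -10.50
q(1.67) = -59.30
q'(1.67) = -13.29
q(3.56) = -56.21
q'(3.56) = 20.14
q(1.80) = -60.93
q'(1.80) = -11.68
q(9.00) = 560.00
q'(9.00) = 236.00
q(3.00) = -64.00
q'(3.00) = 8.00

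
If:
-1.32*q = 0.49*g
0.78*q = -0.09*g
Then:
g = 0.00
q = 0.00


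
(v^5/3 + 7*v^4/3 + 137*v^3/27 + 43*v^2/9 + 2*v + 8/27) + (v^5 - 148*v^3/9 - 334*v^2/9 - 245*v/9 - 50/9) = 4*v^5/3 + 7*v^4/3 - 307*v^3/27 - 97*v^2/3 - 227*v/9 - 142/27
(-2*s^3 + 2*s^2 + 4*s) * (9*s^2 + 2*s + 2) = -18*s^5 + 14*s^4 + 36*s^3 + 12*s^2 + 8*s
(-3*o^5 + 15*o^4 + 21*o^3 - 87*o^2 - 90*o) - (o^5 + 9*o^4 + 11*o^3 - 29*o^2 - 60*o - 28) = -4*o^5 + 6*o^4 + 10*o^3 - 58*o^2 - 30*o + 28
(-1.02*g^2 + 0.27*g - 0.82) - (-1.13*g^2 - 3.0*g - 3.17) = 0.11*g^2 + 3.27*g + 2.35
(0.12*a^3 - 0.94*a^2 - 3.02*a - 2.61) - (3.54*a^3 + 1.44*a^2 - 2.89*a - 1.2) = -3.42*a^3 - 2.38*a^2 - 0.13*a - 1.41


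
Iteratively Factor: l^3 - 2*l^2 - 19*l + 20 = (l - 1)*(l^2 - l - 20) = (l - 5)*(l - 1)*(l + 4)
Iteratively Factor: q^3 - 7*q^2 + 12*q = (q - 4)*(q^2 - 3*q) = q*(q - 4)*(q - 3)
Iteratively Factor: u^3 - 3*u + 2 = (u - 1)*(u^2 + u - 2) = (u - 1)^2*(u + 2)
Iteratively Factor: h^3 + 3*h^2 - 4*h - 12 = (h + 2)*(h^2 + h - 6) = (h - 2)*(h + 2)*(h + 3)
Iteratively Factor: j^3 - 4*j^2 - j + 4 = (j - 1)*(j^2 - 3*j - 4) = (j - 1)*(j + 1)*(j - 4)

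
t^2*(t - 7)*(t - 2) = t^4 - 9*t^3 + 14*t^2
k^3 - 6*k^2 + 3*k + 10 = (k - 5)*(k - 2)*(k + 1)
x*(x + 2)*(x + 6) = x^3 + 8*x^2 + 12*x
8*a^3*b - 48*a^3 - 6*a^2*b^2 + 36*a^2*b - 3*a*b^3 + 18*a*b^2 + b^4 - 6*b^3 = (-4*a + b)*(-a + b)*(2*a + b)*(b - 6)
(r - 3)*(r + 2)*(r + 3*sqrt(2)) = r^3 - r^2 + 3*sqrt(2)*r^2 - 6*r - 3*sqrt(2)*r - 18*sqrt(2)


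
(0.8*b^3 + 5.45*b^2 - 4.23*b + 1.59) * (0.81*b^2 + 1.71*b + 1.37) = 0.648*b^5 + 5.7825*b^4 + 6.9892*b^3 + 1.5211*b^2 - 3.0762*b + 2.1783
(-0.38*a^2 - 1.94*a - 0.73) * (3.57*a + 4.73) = -1.3566*a^3 - 8.7232*a^2 - 11.7823*a - 3.4529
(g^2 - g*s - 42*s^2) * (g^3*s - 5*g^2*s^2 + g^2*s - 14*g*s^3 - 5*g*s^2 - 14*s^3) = g^5*s - 6*g^4*s^2 + g^4*s - 51*g^3*s^3 - 6*g^3*s^2 + 224*g^2*s^4 - 51*g^2*s^3 + 588*g*s^5 + 224*g*s^4 + 588*s^5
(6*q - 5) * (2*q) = 12*q^2 - 10*q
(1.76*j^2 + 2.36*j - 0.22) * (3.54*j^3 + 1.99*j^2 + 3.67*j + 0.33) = 6.2304*j^5 + 11.8568*j^4 + 10.3768*j^3 + 8.8042*j^2 - 0.0286*j - 0.0726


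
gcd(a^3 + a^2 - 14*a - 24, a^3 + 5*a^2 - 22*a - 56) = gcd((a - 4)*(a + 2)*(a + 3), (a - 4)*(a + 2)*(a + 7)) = a^2 - 2*a - 8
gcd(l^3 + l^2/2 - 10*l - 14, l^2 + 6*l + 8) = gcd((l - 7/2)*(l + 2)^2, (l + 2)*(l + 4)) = l + 2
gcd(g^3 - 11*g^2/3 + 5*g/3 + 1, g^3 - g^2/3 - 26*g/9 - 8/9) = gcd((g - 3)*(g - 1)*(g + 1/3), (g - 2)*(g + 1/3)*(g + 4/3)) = g + 1/3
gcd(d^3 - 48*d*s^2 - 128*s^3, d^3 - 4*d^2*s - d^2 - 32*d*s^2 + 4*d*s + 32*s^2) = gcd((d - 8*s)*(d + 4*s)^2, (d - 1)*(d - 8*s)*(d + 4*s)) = -d^2 + 4*d*s + 32*s^2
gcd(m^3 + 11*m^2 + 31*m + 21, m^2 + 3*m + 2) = m + 1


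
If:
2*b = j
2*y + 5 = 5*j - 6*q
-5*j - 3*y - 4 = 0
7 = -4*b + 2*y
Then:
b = -29/32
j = -29/16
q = -93/32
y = 27/16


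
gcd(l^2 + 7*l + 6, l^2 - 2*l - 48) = l + 6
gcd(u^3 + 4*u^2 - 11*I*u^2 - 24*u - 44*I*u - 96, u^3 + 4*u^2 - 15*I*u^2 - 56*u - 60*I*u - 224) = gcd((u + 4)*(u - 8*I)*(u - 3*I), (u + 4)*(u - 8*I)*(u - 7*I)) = u^2 + u*(4 - 8*I) - 32*I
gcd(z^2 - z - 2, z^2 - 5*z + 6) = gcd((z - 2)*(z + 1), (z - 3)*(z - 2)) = z - 2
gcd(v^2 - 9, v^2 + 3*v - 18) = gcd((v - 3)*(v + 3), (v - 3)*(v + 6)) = v - 3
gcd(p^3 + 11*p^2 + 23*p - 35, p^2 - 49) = p + 7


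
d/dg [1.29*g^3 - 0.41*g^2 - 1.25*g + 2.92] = 3.87*g^2 - 0.82*g - 1.25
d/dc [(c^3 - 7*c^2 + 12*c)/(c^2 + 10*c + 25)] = (c^3 + 15*c^2 - 82*c + 60)/(c^3 + 15*c^2 + 75*c + 125)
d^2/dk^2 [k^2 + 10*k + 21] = 2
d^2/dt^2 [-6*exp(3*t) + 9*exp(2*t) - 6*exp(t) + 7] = (-54*exp(2*t) + 36*exp(t) - 6)*exp(t)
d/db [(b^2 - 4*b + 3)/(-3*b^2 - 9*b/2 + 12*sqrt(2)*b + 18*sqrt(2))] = 2*(2*(2 - b)*(2*b^2 - 8*sqrt(2)*b + 3*b - 12*sqrt(2)) + (4*b - 8*sqrt(2) + 3)*(b^2 - 4*b + 3))/(3*(2*b^2 - 8*sqrt(2)*b + 3*b - 12*sqrt(2))^2)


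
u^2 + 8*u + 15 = (u + 3)*(u + 5)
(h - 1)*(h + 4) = h^2 + 3*h - 4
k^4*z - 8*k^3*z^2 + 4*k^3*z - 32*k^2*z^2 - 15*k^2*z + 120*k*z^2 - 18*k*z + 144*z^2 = (k - 3)*(k + 6)*(k - 8*z)*(k*z + z)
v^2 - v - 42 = (v - 7)*(v + 6)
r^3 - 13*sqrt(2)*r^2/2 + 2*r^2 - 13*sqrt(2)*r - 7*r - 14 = (r + 2)*(r - 7*sqrt(2))*(r + sqrt(2)/2)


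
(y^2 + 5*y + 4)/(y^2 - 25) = (y^2 + 5*y + 4)/(y^2 - 25)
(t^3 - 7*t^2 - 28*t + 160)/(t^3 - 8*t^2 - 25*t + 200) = (t - 4)/(t - 5)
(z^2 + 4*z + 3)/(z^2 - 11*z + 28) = (z^2 + 4*z + 3)/(z^2 - 11*z + 28)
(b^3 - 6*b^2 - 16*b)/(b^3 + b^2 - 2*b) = (b - 8)/(b - 1)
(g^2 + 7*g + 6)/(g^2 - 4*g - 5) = (g + 6)/(g - 5)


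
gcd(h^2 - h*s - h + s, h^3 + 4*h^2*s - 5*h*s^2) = -h + s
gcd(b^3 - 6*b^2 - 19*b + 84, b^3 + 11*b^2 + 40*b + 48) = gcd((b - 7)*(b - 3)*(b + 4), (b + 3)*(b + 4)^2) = b + 4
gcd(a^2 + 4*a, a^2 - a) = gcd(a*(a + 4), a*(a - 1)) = a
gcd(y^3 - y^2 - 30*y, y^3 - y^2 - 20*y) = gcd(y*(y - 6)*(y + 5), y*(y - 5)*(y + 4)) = y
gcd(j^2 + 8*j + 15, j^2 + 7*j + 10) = j + 5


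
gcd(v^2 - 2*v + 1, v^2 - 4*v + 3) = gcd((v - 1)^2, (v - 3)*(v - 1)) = v - 1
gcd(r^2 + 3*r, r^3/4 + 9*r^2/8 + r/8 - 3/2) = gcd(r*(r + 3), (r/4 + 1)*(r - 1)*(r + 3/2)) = 1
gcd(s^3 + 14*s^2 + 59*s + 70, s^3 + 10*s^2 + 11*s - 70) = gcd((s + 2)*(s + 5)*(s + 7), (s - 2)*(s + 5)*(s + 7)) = s^2 + 12*s + 35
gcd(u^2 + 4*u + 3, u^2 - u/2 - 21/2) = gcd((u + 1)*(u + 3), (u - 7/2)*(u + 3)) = u + 3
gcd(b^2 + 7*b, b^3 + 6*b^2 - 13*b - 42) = b + 7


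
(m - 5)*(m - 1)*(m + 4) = m^3 - 2*m^2 - 19*m + 20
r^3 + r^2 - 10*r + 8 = (r - 2)*(r - 1)*(r + 4)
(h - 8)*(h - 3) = h^2 - 11*h + 24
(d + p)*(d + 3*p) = d^2 + 4*d*p + 3*p^2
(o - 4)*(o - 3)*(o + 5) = o^3 - 2*o^2 - 23*o + 60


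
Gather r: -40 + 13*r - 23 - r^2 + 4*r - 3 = -r^2 + 17*r - 66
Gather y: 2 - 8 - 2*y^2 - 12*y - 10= -2*y^2 - 12*y - 16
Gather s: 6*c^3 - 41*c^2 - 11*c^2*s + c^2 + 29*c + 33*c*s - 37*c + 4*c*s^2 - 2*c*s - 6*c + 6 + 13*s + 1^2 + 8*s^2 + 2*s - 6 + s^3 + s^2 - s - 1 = 6*c^3 - 40*c^2 - 14*c + s^3 + s^2*(4*c + 9) + s*(-11*c^2 + 31*c + 14)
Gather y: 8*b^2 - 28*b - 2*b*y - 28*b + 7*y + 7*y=8*b^2 - 56*b + y*(14 - 2*b)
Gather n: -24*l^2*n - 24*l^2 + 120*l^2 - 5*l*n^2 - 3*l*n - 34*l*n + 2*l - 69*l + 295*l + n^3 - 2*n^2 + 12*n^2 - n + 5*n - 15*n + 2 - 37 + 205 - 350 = 96*l^2 + 228*l + n^3 + n^2*(10 - 5*l) + n*(-24*l^2 - 37*l - 11) - 180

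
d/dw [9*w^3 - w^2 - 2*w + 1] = 27*w^2 - 2*w - 2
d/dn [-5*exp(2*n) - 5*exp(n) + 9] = (-10*exp(n) - 5)*exp(n)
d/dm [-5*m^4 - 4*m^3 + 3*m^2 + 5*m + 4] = -20*m^3 - 12*m^2 + 6*m + 5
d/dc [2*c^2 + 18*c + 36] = 4*c + 18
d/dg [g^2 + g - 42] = 2*g + 1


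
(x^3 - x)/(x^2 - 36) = (x^3 - x)/(x^2 - 36)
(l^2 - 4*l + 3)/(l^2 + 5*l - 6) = (l - 3)/(l + 6)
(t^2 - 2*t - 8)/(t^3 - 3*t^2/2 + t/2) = 2*(t^2 - 2*t - 8)/(t*(2*t^2 - 3*t + 1))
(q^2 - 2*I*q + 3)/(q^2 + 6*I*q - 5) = (q - 3*I)/(q + 5*I)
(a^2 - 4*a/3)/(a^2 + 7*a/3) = (3*a - 4)/(3*a + 7)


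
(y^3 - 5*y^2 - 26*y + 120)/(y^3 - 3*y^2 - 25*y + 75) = (y^2 - 10*y + 24)/(y^2 - 8*y + 15)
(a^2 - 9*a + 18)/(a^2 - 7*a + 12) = (a - 6)/(a - 4)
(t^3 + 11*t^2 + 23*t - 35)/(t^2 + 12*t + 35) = t - 1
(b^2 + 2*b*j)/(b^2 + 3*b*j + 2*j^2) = b/(b + j)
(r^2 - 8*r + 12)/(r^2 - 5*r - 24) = (-r^2 + 8*r - 12)/(-r^2 + 5*r + 24)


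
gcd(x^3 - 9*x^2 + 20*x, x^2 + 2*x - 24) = x - 4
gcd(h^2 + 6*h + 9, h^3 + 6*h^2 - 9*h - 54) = h + 3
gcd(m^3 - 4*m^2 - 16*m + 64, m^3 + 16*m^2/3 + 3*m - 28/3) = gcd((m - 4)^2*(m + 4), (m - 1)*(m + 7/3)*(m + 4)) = m + 4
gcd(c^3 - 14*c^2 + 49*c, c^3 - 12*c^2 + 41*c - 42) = c - 7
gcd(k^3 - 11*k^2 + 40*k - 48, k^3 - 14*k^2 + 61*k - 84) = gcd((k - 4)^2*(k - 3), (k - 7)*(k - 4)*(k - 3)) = k^2 - 7*k + 12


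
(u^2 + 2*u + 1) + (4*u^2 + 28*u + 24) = 5*u^2 + 30*u + 25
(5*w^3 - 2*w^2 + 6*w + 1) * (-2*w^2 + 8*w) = -10*w^5 + 44*w^4 - 28*w^3 + 46*w^2 + 8*w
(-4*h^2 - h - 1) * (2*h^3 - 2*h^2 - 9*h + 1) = -8*h^5 + 6*h^4 + 36*h^3 + 7*h^2 + 8*h - 1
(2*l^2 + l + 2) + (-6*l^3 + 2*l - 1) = -6*l^3 + 2*l^2 + 3*l + 1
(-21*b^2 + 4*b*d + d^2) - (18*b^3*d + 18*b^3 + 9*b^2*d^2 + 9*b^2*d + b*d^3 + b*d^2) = -18*b^3*d - 18*b^3 - 9*b^2*d^2 - 9*b^2*d - 21*b^2 - b*d^3 - b*d^2 + 4*b*d + d^2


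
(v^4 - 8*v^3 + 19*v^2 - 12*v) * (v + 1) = v^5 - 7*v^4 + 11*v^3 + 7*v^2 - 12*v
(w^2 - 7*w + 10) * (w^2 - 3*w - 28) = w^4 - 10*w^3 + 3*w^2 + 166*w - 280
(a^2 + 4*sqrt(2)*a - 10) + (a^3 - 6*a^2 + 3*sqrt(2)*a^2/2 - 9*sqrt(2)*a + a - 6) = a^3 - 5*a^2 + 3*sqrt(2)*a^2/2 - 5*sqrt(2)*a + a - 16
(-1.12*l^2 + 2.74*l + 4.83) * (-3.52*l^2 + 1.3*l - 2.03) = 3.9424*l^4 - 11.1008*l^3 - 11.166*l^2 + 0.7168*l - 9.8049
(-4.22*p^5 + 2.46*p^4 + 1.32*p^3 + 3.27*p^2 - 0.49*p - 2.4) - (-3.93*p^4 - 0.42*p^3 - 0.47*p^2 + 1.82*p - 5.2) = -4.22*p^5 + 6.39*p^4 + 1.74*p^3 + 3.74*p^2 - 2.31*p + 2.8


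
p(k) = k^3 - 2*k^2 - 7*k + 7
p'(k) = 3*k^2 - 4*k - 7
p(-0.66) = 10.46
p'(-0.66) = -3.05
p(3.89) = 8.37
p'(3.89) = 22.84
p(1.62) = -5.34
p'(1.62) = -5.61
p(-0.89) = 10.94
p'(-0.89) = -1.06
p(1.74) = -5.97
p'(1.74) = -4.88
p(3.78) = 5.97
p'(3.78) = 20.75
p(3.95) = 9.77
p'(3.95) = 24.01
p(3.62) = 2.89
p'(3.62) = 17.83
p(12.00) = 1363.00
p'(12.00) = 377.00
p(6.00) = 109.00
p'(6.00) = 77.00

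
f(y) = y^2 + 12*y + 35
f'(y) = 2*y + 12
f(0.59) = 42.43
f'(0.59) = 13.18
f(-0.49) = 29.36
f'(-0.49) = 11.02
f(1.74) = 58.91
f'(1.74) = 15.48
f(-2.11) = 14.13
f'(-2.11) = 7.78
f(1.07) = 48.98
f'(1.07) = 14.14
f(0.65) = 43.22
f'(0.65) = 13.30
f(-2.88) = 8.73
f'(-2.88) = 6.24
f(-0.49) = 29.36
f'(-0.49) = 11.02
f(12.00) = 323.00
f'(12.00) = 36.00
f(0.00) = 35.00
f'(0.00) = 12.00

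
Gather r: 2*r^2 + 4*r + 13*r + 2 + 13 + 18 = 2*r^2 + 17*r + 33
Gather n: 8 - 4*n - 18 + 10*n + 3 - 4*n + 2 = 2*n - 5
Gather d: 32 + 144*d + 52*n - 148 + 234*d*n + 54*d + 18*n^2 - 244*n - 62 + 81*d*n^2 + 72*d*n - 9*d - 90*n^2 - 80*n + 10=d*(81*n^2 + 306*n + 189) - 72*n^2 - 272*n - 168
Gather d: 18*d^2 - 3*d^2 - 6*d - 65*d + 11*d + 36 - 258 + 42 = 15*d^2 - 60*d - 180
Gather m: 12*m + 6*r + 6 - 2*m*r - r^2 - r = m*(12 - 2*r) - r^2 + 5*r + 6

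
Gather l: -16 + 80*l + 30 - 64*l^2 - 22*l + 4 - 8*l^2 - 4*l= -72*l^2 + 54*l + 18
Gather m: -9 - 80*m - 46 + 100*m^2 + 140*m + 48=100*m^2 + 60*m - 7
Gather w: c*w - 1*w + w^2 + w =c*w + w^2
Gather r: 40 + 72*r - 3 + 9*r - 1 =81*r + 36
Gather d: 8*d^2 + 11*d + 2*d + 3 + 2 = 8*d^2 + 13*d + 5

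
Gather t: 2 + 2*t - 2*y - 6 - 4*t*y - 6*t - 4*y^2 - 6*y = t*(-4*y - 4) - 4*y^2 - 8*y - 4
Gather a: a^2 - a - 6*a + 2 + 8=a^2 - 7*a + 10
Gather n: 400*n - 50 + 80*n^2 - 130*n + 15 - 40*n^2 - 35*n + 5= 40*n^2 + 235*n - 30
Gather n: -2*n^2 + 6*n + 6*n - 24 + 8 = -2*n^2 + 12*n - 16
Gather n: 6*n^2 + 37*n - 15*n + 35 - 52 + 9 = 6*n^2 + 22*n - 8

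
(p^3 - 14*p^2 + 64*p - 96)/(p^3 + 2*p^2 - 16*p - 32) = (p^2 - 10*p + 24)/(p^2 + 6*p + 8)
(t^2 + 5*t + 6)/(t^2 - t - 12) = (t + 2)/(t - 4)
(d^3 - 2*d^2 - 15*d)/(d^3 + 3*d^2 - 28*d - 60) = d*(d + 3)/(d^2 + 8*d + 12)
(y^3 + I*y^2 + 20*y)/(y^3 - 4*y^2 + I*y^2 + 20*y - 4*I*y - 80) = y/(y - 4)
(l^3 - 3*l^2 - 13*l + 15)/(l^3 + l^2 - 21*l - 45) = (l - 1)/(l + 3)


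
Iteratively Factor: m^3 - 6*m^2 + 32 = (m - 4)*(m^2 - 2*m - 8) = (m - 4)*(m + 2)*(m - 4)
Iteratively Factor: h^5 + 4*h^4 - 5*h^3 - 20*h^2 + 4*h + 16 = (h + 2)*(h^4 + 2*h^3 - 9*h^2 - 2*h + 8) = (h + 1)*(h + 2)*(h^3 + h^2 - 10*h + 8) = (h + 1)*(h + 2)*(h + 4)*(h^2 - 3*h + 2) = (h - 2)*(h + 1)*(h + 2)*(h + 4)*(h - 1)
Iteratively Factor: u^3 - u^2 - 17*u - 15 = (u + 1)*(u^2 - 2*u - 15) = (u - 5)*(u + 1)*(u + 3)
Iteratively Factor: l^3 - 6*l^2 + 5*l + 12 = (l + 1)*(l^2 - 7*l + 12) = (l - 4)*(l + 1)*(l - 3)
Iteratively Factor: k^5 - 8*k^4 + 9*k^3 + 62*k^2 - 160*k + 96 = (k - 4)*(k^4 - 4*k^3 - 7*k^2 + 34*k - 24) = (k - 4)*(k + 3)*(k^3 - 7*k^2 + 14*k - 8) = (k - 4)^2*(k + 3)*(k^2 - 3*k + 2) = (k - 4)^2*(k - 2)*(k + 3)*(k - 1)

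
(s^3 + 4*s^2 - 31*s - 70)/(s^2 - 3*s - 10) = s + 7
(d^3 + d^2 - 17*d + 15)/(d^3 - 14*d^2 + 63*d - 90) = (d^2 + 4*d - 5)/(d^2 - 11*d + 30)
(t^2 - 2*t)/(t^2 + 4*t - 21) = t*(t - 2)/(t^2 + 4*t - 21)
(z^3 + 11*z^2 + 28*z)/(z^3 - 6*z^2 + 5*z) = (z^2 + 11*z + 28)/(z^2 - 6*z + 5)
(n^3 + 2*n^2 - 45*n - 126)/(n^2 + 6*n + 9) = (n^2 - n - 42)/(n + 3)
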